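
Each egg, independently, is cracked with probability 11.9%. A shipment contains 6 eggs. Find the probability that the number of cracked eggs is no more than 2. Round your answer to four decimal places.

0.9745

X ~ Binomial(6, 0.119); P(X ≤ 2) = Σ C(6,k) p^k (1−p)^(6−k) over k:
  k=0: C(6,0)·0.119^0·0.881^6 = 0.467579
  k=1: C(6,1)·0.119^1·0.881^5 = 0.378946
  k=2: C(6,2)·0.119^2·0.881^4 = 0.127964
Total = 0.974490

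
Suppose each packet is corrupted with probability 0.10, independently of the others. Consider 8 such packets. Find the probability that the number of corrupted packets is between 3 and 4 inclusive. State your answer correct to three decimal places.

X ~ Binomial(8, 0.10); P(3 ≤ X ≤ 4) = Σ C(8,k) p^k (1−p)^(8−k) over k:
  k=3: C(8,3)·0.10^3·0.90^5 = 0.03307
  k=4: C(8,4)·0.10^4·0.90^4 = 0.00459
Total = 0.03766

0.038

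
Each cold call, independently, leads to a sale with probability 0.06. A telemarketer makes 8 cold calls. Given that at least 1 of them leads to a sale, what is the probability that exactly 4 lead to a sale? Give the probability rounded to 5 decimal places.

0.00181

X ~ Binomial(8, 0.06). Want P(X=4 | X≥1) = P(X=4) / P(X≥1).
P(X=4) = C(8,4)·0.06^4·0.94^4 = 0.0007083
P(X≥1) = 1 − 0.6095689 = 0.3904311
Ratio = 0.0007083 / 0.3904311 = 0.0018141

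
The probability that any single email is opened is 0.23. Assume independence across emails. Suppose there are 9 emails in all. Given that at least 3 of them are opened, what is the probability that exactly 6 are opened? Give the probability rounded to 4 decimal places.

0.0165

X ~ Binomial(9, 0.23). Want P(X=6 | X≥3) = P(X=6) / P(X≥3).
P(X=6) = C(9,6)·0.23^6·0.77^3 = 0.005677
P(X≥3) = 1 − 0.095152 − 0.255797 − 0.305628 = 0.343423
Ratio = 0.005677 / 0.343423 = 0.016531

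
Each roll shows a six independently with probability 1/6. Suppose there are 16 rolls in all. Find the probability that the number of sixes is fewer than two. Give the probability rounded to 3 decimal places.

0.227

X ~ Binomial(16, 0.166667); P(X ≤ 1) = Σ C(16,k) p^k (1−p)^(16−k) over k:
  k=0: C(16,0)·0.166667^0·0.833333^16 = 0.05409
  k=1: C(16,1)·0.166667^1·0.833333^15 = 0.17308
Total = 0.22717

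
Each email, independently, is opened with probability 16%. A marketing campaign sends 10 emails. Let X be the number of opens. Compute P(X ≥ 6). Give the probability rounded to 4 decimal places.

0.0020

X ~ Binomial(10, 0.16); P(X ≥ 6) = Σ C(10,k) p^k (1−p)^(10−k) over k:
  k=6: C(10,6)·0.16^6·0.84^4 = 0.001754
  k=7: C(10,7)·0.16^7·0.84^3 = 0.000191
  k=8: C(10,8)·0.16^8·0.84^2 = 0.000014
  k=9: C(10,9)·0.16^9·0.84^1 = 0.000001
  k=10: C(10,10)·0.16^10·0.84^0 = 0.000000
Total = 0.001959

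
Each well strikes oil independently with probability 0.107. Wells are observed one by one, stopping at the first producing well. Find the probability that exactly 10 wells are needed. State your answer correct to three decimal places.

0.039

Geometric (trials to first success), p = 0.107.
P(Y = 10) = (1−p)^9 · p = 0.36113 · 0.107 = 0.03864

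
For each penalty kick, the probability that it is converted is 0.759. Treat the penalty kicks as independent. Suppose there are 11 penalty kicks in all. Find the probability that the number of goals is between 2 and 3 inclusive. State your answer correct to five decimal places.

X ~ Binomial(11, 0.759); P(2 ≤ X ≤ 3) = Σ C(11,k) p^k (1−p)^(11−k) over k:
  k=2: C(11,2)·0.759^2·0.241^9 = 0.0000869
  k=3: C(11,3)·0.759^3·0.241^8 = 0.0008210
Total = 0.0009079

0.00091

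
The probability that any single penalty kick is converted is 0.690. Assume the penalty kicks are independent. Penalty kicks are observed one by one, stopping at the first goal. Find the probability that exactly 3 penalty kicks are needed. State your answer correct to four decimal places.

0.0663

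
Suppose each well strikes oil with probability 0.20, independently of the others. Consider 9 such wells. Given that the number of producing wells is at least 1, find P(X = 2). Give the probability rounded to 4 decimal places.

X ~ Binomial(9, 0.20). Want P(X=2 | X≥1) = P(X=2) / P(X≥1).
P(X=2) = C(9,2)·0.20^2·0.80^7 = 0.301990
P(X≥1) = 1 − 0.134218 = 0.865782
Ratio = 0.301990 / 0.865782 = 0.348806

0.3488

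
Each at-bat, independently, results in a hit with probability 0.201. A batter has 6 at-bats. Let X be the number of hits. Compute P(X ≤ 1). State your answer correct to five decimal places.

0.65290

X ~ Binomial(6, 0.201); P(X ≤ 1) = Σ C(6,k) p^k (1−p)^(6−k) over k:
  k=0: C(6,0)·0.201^0·0.799^6 = 0.2601841
  k=1: C(6,1)·0.201^1·0.799^5 = 0.3927184
Total = 0.6529024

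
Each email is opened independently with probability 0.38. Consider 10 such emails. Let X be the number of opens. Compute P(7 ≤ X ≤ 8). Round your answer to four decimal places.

0.0402

X ~ Binomial(10, 0.38); P(7 ≤ X ≤ 8) = Σ C(10,k) p^k (1−p)^(10−k) over k:
  k=7: C(10,7)·0.38^7·0.62^3 = 0.032722
  k=8: C(10,8)·0.38^8·0.62^2 = 0.007521
Total = 0.040243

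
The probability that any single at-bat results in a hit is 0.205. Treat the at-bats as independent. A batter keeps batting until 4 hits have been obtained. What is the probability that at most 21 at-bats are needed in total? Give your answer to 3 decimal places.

0.651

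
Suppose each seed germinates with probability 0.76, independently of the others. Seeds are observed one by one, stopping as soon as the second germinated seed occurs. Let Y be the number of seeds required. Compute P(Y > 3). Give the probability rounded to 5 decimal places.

0.14515

Needing more than 3 seeds ⇔ fewer than 2 successes in the first 3. With X ~ Binomial(3, 0.76), P(Y > 3) = P(X ≤ 1).
  k=0: C(3,0)·0.76^0·0.24^3 = 0.0138240
  k=1: C(3,1)·0.76^1·0.24^2 = 0.1313280
P(X ≤ 1) = 0.1451520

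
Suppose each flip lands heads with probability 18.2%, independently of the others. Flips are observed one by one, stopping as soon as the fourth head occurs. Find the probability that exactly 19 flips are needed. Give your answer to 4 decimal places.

Y = trial on which the fourth success occurs; negative binomial, r=4, p=0.182.
P(Y=19) = C(18,3) · p^4 · (1−p)^15
= 816 · 0.0010972 · 0.049125 = 0.043982

0.0440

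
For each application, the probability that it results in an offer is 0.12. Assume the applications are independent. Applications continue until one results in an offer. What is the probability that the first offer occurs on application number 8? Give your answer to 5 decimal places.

0.04904

Geometric (trials to first success), p = 0.12.
P(Y = 8) = (1−p)^7 · p = 0.40868 · 0.12 = 0.0490411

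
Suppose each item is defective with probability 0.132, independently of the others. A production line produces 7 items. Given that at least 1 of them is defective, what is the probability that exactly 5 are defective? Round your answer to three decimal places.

0.001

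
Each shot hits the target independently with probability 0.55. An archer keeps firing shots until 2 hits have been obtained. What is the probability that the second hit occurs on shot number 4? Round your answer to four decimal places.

Y = trial on which the second success occurs; negative binomial, r=2, p=0.55.
P(Y=4) = C(3,1) · p^2 · (1−p)^2
= 3 · 0.3025 · 0.2025 = 0.183769

0.1838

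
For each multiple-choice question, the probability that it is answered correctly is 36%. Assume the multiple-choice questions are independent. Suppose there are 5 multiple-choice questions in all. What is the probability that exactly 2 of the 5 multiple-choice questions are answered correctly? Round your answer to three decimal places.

0.340

X ~ Binomial(n=5, p=0.36).
P(X=2) = C(5,2) · p^2 · (1−p)^3
= 10 · 0.1296 · 0.26214 = 0.33974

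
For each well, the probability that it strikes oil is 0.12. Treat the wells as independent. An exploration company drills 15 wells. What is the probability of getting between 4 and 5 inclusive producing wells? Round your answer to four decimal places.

0.0902

X ~ Binomial(15, 0.12); P(4 ≤ X ≤ 5) = Σ C(15,k) p^k (1−p)^(15−k) over k:
  k=4: C(15,4)·0.12^4·0.88^11 = 0.069369
  k=5: C(15,5)·0.12^5·0.88^10 = 0.020811
Total = 0.090180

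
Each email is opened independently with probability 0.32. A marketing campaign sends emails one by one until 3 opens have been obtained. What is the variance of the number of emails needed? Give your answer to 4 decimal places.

19.9219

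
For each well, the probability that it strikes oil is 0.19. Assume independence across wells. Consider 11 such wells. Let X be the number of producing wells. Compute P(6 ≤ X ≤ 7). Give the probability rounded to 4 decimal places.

X ~ Binomial(11, 0.19); P(6 ≤ X ≤ 7) = Σ C(11,k) p^k (1−p)^(11−k) over k:
  k=6: C(11,6)·0.19^6·0.81^5 = 0.007579
  k=7: C(11,7)·0.19^7·0.81^4 = 0.001270
Total = 0.008848

0.0088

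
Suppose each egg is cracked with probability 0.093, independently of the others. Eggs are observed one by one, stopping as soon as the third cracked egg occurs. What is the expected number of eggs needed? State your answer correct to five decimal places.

Y = total eggs until the third success; negative binomial with r=3, p=0.093.
E[Y] = r / p = 3 / 0.093 = 32.2580645

32.25806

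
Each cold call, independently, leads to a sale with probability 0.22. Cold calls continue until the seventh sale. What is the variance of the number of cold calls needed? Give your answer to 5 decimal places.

Y = total cold calls until the seventh success; negative binomial with r=7, p=0.22.
Var(Y) = r(1−p)/p² = 7·0.78 / 0.22² = 112.8099174

112.80992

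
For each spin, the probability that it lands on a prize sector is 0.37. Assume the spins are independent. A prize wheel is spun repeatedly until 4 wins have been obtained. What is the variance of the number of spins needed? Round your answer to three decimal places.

18.408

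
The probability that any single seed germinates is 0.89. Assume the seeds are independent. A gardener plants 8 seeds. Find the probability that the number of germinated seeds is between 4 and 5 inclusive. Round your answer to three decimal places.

X ~ Binomial(8, 0.89); P(4 ≤ X ≤ 5) = Σ C(8,k) p^k (1−p)^(8−k) over k:
  k=4: C(8,4)·0.89^4·0.11^4 = 0.00643
  k=5: C(8,5)·0.89^5·0.11^3 = 0.04162
Total = 0.04805

0.048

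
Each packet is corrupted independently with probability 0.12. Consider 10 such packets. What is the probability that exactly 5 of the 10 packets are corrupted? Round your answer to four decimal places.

0.0033

X ~ Binomial(n=10, p=0.12).
P(X=5) = C(10,5) · p^5 · (1−p)^5
= 252 · 2.4883e-05 · 0.52773 = 0.003309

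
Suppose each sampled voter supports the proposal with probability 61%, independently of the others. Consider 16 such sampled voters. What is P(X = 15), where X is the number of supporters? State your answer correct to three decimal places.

X ~ Binomial(n=16, p=0.61).
P(X=15) = C(16,15) · p^15 · (1−p)^1
= 16 · 0.00060249 · 0.39 = 0.00376

0.004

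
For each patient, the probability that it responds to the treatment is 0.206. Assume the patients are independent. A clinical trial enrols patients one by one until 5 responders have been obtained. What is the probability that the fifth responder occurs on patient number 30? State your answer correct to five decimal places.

0.02758

Y = trial on which the fifth success occurs; negative binomial, r=5, p=0.206.
P(Y=30) = C(29,4) · p^5 · (1−p)^25
= 23751 · 0.00037097 · 0.0031298 = 0.0275760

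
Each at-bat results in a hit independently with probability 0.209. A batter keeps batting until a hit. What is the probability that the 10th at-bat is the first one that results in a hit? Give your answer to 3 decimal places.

Geometric (trials to first success), p = 0.209.
P(Y = 10) = (1−p)^9 · p = 0.12122 · 0.209 = 0.02534

0.025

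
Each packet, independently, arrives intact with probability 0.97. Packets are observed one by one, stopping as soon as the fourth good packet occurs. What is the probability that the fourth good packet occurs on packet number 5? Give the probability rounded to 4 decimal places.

Y = trial on which the fourth success occurs; negative binomial, r=4, p=0.97.
P(Y=5) = C(4,3) · p^4 · (1−p)^1
= 4 · 0.88529 · 0.03 = 0.106235

0.1062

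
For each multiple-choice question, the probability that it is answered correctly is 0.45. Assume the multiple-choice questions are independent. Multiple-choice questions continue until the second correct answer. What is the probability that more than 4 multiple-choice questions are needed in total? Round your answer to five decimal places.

0.39098

Needing more than 4 multiple-choice questions ⇔ fewer than 2 successes in the first 4. With X ~ Binomial(4, 0.45), P(Y > 4) = P(X ≤ 1).
  k=0: C(4,0)·0.45^0·0.55^4 = 0.0915062
  k=1: C(4,1)·0.45^1·0.55^3 = 0.2994750
P(X ≤ 1) = 0.3909813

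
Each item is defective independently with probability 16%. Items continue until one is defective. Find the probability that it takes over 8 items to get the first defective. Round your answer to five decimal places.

Y = number of items to the first success; geometric, p = 0.16.
P(Y > 8) = P(first 8 all fail) = (1−p)^8 = 0.2478759

0.24788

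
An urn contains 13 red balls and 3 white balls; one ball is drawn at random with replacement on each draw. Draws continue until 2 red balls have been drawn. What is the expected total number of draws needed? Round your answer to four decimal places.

2.4615

Y = total draws until the second success; negative binomial with r=2, p=0.8125.
E[Y] = r / p = 2 / 0.8125 = 2.461538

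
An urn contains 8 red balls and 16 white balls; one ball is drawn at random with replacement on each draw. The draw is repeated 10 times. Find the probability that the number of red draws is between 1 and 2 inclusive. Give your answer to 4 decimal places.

0.2818

X ~ Binomial(10, 0.333333); P(1 ≤ X ≤ 2) = Σ C(10,k) p^k (1−p)^(10−k) over k:
  k=1: C(10,1)·0.333333^1·0.666667^9 = 0.086708
  k=2: C(10,2)·0.333333^2·0.666667^8 = 0.195092
Total = 0.281800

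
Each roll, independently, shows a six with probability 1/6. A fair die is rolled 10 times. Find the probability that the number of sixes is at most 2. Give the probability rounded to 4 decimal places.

0.7752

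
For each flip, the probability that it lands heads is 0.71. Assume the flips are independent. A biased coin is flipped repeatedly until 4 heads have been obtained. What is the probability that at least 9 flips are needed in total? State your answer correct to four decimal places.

Needing more than 8 flips ⇔ fewer than 4 successes in the first 8. With X ~ Binomial(8, 0.71), P(Y > 8) = P(X ≤ 3).
  k=0: C(8,0)·0.71^0·0.29^8 = 0.000050
  k=1: C(8,1)·0.71^1·0.29^7 = 0.000980
  k=2: C(8,2)·0.71^2·0.29^6 = 0.008396
  k=3: C(8,3)·0.71^3·0.29^5 = 0.041111
P(X ≤ 3) = 0.050536

0.0505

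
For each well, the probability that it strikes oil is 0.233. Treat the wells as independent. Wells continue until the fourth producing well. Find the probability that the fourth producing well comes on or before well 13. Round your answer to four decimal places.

0.3589

Finishing within 13 wells ⇔ at least 4 successes in the first 13. With X ~ Binomial(13, 0.233), P(Y ≤ 13) = 1 − P(X ≤ 3).
  k=0: C(13,0)·0.233^0·0.767^13 = 0.031794
  k=1: C(13,1)·0.233^1·0.767^12 = 0.125558
  k=2: C(13,2)·0.233^2·0.767^11 = 0.228852
  k=3: C(13,3)·0.233^3·0.767^10 = 0.254910
1 − 0.641114 = 0.358886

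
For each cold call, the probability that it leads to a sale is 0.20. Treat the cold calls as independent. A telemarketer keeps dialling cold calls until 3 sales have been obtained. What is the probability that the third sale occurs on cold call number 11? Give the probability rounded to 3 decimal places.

Y = trial on which the third success occurs; negative binomial, r=3, p=0.20.
P(Y=11) = C(10,2) · p^3 · (1−p)^8
= 45 · 0.008 · 0.16777 = 0.06040

0.060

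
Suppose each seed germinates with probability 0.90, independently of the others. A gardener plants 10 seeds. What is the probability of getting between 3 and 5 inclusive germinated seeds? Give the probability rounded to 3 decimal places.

0.002

X ~ Binomial(10, 0.90); P(3 ≤ X ≤ 5) = Σ C(10,k) p^k (1−p)^(10−k) over k:
  k=3: C(10,3)·0.90^3·0.10^7 = 0.00001
  k=4: C(10,4)·0.90^4·0.10^6 = 0.00014
  k=5: C(10,5)·0.90^5·0.10^5 = 0.00149
Total = 0.00163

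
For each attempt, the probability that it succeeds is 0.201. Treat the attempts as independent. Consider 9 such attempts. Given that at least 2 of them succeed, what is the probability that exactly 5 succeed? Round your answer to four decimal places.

0.0297

X ~ Binomial(9, 0.201). Want P(X=5 | X≥2) = P(X=5) / P(X≥2).
P(X=5) = C(9,5)·0.201^5·0.799^4 = 0.016848
P(X≥2) = 1 − 0.132715 − 0.300478 = 0.566807
Ratio = 0.016848 / 0.566807 = 0.029724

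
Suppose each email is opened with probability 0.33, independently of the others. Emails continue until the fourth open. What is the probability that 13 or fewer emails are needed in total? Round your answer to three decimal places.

0.668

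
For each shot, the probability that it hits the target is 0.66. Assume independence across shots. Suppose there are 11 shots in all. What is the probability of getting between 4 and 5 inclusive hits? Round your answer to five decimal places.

X ~ Binomial(11, 0.66); P(4 ≤ X ≤ 5) = Σ C(11,k) p^k (1−p)^(11−k) over k:
  k=4: C(11,4)·0.66^4·0.34^7 = 0.0328884
  k=5: C(11,5)·0.66^5·0.34^6 = 0.0893789
Total = 0.1222673

0.12227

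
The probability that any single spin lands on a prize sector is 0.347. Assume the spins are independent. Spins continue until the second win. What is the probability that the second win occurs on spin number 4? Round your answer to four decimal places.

0.1540

Y = trial on which the second success occurs; negative binomial, r=2, p=0.347.
P(Y=4) = C(3,1) · p^2 · (1−p)^2
= 3 · 0.12041 · 0.42641 = 0.154030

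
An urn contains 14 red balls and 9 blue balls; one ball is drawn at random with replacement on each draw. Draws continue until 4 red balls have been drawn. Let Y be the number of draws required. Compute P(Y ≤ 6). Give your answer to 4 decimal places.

0.5623

Finishing within 6 draws ⇔ at least 4 successes in the first 6. With X ~ Binomial(6, 0.608696), P(Y ≤ 6) = 1 − P(X ≤ 3).
  k=0: C(6,0)·0.608696^0·0.391304^6 = 0.003590
  k=1: C(6,1)·0.608696^1·0.391304^5 = 0.033506
  k=2: C(6,2)·0.608696^2·0.391304^4 = 0.130302
  k=3: C(6,3)·0.608696^3·0.391304^3 = 0.270256
1 − 0.437653 = 0.562347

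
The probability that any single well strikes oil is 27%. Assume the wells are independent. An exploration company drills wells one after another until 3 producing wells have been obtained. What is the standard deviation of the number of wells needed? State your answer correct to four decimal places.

5.4810

Y = total wells until the third success; negative binomial with r=3, p=0.27.
SD(Y) = √[r(1−p)/p²] = √(30.041152) = 5.480981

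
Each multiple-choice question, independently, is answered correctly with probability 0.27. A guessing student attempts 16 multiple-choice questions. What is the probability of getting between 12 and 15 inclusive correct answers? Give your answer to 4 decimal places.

X ~ Binomial(16, 0.27); P(12 ≤ X ≤ 15) = Σ C(16,k) p^k (1−p)^(16−k) over k:
  k=12: C(16,12)·0.27^12·0.73^4 = 0.000078
  k=13: C(16,13)·0.27^13·0.73^3 = 0.000009
  k=14: C(16,14)·0.27^14·0.73^2 = 0.000001
  k=15: C(16,15)·0.27^15·0.73^1 = 0.000000
Total = 0.000087

0.0001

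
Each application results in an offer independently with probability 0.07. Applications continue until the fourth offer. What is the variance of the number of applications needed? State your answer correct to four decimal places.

Y = total applications until the fourth success; negative binomial with r=4, p=0.07.
Var(Y) = r(1−p)/p² = 4·0.93 / 0.07² = 759.183673

759.1837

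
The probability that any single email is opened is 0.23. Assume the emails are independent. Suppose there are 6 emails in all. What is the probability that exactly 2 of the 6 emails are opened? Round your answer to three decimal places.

X ~ Binomial(n=6, p=0.23).
P(X=2) = C(6,2) · p^2 · (1−p)^4
= 15 · 0.0529 · 0.35153 = 0.27894

0.279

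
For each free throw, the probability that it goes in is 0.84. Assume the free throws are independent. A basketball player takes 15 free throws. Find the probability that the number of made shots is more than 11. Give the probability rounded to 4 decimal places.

X ~ Binomial(15, 0.84); P(X ≥ 12) = Σ C(15,k) p^k (1−p)^(15−k) over k:
  k=12: C(15,12)·0.84^12·0.16^3 = 0.229997
  k=13: C(15,13)·0.84^13·0.16^2 = 0.278651
  k=14: C(15,14)·0.84^14·0.16^1 = 0.208988
  k=15: C(15,15)·0.84^15·0.16^0 = 0.073146
Total = 0.790782

0.7908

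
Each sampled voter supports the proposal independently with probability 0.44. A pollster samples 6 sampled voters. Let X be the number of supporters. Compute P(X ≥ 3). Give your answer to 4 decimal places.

0.5382

X ~ Binomial(6, 0.44); P(X ≥ 3) = Σ C(6,k) p^k (1−p)^(6−k) over k:
  k=3: C(6,3)·0.44^3·0.56^3 = 0.299193
  k=4: C(6,4)·0.44^4·0.56^2 = 0.176310
  k=5: C(6,5)·0.44^5·0.56^1 = 0.055412
  k=6: C(6,6)·0.44^6·0.56^0 = 0.007256
Total = 0.538172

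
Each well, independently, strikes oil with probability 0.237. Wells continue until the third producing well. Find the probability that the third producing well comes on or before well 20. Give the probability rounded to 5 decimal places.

0.88577

Finishing within 20 wells ⇔ at least 3 successes in the first 20. With X ~ Binomial(20, 0.237), P(Y ≤ 20) = 1 − P(X ≤ 2).
  k=0: C(20,0)·0.237^0·0.763^20 = 0.0044719
  k=1: C(20,1)·0.237^1·0.763^19 = 0.0277808
  k=2: C(20,2)·0.237^2·0.763^18 = 0.0819770
1 − 0.1142297 = 0.8857703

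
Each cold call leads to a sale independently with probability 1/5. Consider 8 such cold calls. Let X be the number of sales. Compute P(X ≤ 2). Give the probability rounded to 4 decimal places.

0.7969

X ~ Binomial(8, 0.20); P(X ≤ 2) = Σ C(8,k) p^k (1−p)^(8−k) over k:
  k=0: C(8,0)·0.20^0·0.80^8 = 0.167772
  k=1: C(8,1)·0.20^1·0.80^7 = 0.335544
  k=2: C(8,2)·0.20^2·0.80^6 = 0.293601
Total = 0.796918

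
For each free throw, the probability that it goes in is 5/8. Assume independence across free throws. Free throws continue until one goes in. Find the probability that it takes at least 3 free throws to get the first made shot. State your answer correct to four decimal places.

0.1406

Y = number of free throws to the first success; geometric, p = 0.625.
P(Y > 2) = P(first 2 all fail) = (1−p)^2 = 0.140625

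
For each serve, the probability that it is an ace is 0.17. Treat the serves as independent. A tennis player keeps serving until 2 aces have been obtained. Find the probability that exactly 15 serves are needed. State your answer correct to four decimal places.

Y = trial on which the second success occurs; negative binomial, r=2, p=0.17.
P(Y=15) = C(14,1) · p^2 · (1−p)^13
= 14 · 0.0289 · 0.088719 = 0.035896

0.0359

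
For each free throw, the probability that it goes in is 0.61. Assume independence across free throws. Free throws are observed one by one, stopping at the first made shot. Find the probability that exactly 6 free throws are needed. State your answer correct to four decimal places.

Geometric (trials to first success), p = 0.61.
P(Y = 6) = (1−p)^5 · p = 0.0090224 · 0.61 = 0.005504

0.0055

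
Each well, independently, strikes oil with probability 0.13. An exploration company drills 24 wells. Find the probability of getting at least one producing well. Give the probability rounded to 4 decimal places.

P(at least one) = 1 − P(none) = 1 − (1 − 0.13)^24
= 1 − 0.035356 = 0.964644

0.9646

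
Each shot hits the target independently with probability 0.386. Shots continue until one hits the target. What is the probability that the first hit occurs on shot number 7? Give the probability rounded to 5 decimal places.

0.02068

Geometric (trials to first success), p = 0.386.
P(Y = 7) = (1−p)^6 · p = 0.053581 · 0.386 = 0.0206822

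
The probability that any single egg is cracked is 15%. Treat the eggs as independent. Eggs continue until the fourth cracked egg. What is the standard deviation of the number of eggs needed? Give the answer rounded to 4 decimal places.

12.2927

Y = total eggs until the fourth success; negative binomial with r=4, p=0.15.
SD(Y) = √[r(1−p)/p²] = √(151.111111) = 12.292726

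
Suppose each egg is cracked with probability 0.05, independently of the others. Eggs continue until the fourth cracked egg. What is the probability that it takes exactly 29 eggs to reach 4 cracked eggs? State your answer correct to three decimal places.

0.006

Y = trial on which the fourth success occurs; negative binomial, r=4, p=0.05.
P(Y=29) = C(28,3) · p^4 · (1−p)^25
= 3276 · 6.25e-06 · 0.27739 = 0.00568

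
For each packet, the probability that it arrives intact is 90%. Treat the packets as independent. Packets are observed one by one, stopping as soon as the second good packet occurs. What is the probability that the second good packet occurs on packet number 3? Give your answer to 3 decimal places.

Y = trial on which the second success occurs; negative binomial, r=2, p=0.90.
P(Y=3) = C(2,1) · p^2 · (1−p)^1
= 2 · 0.81 · 0.1 = 0.16200

0.162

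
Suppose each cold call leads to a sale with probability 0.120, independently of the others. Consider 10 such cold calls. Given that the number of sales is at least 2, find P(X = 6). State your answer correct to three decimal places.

X ~ Binomial(10, 0.12). Want P(X=6 | X≥2) = P(X=6) / P(X≥2).
P(X=6) = C(10,6)·0.12^6·0.88^4 = 0.00038
P(X≥2) = 1 − 0.27850 − 0.37977 = 0.34172
Ratio = 0.00038 / 0.34172 = 0.00110

0.001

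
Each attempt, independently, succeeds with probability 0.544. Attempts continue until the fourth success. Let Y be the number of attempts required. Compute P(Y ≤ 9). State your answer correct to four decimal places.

Finishing within 9 attempts ⇔ at least 4 successes in the first 9. With X ~ Binomial(9, 0.544), P(Y ≤ 9) = 1 − P(X ≤ 3).
  k=0: C(9,0)·0.544^0·0.456^9 = 0.000852
  k=1: C(9,1)·0.544^1·0.456^8 = 0.009153
  k=2: C(9,2)·0.544^2·0.456^7 = 0.043677
  k=3: C(9,3)·0.544^3·0.456^6 = 0.121581
1 − 0.175263 = 0.824737

0.8247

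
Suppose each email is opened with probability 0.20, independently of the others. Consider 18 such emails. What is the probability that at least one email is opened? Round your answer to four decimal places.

0.9820

P(at least one) = 1 − P(none) = 1 − (1 − 0.20)^18
= 1 − 0.018014 = 0.981986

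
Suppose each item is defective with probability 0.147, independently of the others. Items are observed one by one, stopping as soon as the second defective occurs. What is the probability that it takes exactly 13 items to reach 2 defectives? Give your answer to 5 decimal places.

Y = trial on which the second success occurs; negative binomial, r=2, p=0.147.
P(Y=13) = C(12,1) · p^2 · (1−p)^11
= 12 · 0.021609 · 0.17396 = 0.0451082

0.04511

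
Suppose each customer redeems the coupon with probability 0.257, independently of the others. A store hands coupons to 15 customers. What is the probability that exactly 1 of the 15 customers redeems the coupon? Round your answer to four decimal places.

0.0602

X ~ Binomial(n=15, p=0.257).
P(X=1) = C(15,1) · p^1 · (1−p)^14
= 15 · 0.257 · 0.015626 = 0.060238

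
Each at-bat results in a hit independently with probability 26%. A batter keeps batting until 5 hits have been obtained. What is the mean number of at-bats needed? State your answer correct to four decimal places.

19.2308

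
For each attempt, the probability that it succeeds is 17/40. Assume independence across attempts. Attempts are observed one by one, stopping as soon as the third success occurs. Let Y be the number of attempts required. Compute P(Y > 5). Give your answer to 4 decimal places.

0.6385

Needing more than 5 attempts ⇔ fewer than 3 successes in the first 5. With X ~ Binomial(5, 0.425), P(Y > 5) = P(X ≤ 2).
  k=0: C(5,0)·0.425^0·0.575^5 = 0.062855
  k=1: C(5,1)·0.425^1·0.575^4 = 0.232290
  k=2: C(5,2)·0.425^2·0.575^3 = 0.343385
P(X ≤ 2) = 0.638530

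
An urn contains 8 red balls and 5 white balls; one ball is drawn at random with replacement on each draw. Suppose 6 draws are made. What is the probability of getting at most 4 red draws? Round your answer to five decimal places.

X ~ Binomial(6, 0.615385); P(X ≤ 4) = Σ C(6,k) p^k (1−p)^(6−k) over k:
  k=0: C(6,0)·0.615385^0·0.384615^6 = 0.0032371
  k=1: C(6,1)·0.615385^1·0.384615^5 = 0.0310764
  k=2: C(6,2)·0.615385^2·0.384615^4 = 0.1243057
  k=3: C(6,3)·0.615385^3·0.384615^3 = 0.2651856
  k=4: C(6,4)·0.615385^4·0.384615^2 = 0.3182227
Total = 0.7420275

0.74203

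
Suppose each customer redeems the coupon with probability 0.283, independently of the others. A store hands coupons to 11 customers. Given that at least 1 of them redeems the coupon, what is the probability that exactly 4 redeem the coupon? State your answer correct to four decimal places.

0.2117

X ~ Binomial(11, 0.283). Want P(X=4 | X≥1) = P(X=4) / P(X≥1).
P(X=4) = C(11,4)·0.283^4·0.717^7 = 0.206202
P(X≥1) = 1 − 0.025746 = 0.974254
Ratio = 0.206202 / 0.974254 = 0.211652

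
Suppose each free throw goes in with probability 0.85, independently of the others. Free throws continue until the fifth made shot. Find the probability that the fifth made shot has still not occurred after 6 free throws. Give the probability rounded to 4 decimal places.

Needing more than 6 free throws ⇔ fewer than 5 successes in the first 6. With X ~ Binomial(6, 0.85), P(Y > 6) = P(X ≤ 4).
  k=0: C(6,0)·0.85^0·0.15^6 = 0.000011
  k=1: C(6,1)·0.85^1·0.15^5 = 0.000387
  k=2: C(6,2)·0.85^2·0.15^4 = 0.005486
  k=3: C(6,3)·0.85^3·0.15^3 = 0.041453
  k=4: C(6,4)·0.85^4·0.15^2 = 0.176177
P(X ≤ 4) = 0.223516

0.2235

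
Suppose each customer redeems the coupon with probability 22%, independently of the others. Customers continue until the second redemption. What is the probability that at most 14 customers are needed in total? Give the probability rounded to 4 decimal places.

0.8473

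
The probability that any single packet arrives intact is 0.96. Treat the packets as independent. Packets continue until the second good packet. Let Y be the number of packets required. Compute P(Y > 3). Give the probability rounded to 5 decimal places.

0.00467

Needing more than 3 packets ⇔ fewer than 2 successes in the first 3. With X ~ Binomial(3, 0.96), P(Y > 3) = P(X ≤ 1).
  k=0: C(3,0)·0.96^0·0.04^3 = 0.0000640
  k=1: C(3,1)·0.96^1·0.04^2 = 0.0046080
P(X ≤ 1) = 0.0046720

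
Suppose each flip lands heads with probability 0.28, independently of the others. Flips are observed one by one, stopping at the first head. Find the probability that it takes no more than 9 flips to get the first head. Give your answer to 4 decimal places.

0.9480

Y = number of flips to the first success; geometric, p = 0.28.
P(Y ≤ 9) = 1 − (1−p)^9 = 1 − 0.051999 = 0.948001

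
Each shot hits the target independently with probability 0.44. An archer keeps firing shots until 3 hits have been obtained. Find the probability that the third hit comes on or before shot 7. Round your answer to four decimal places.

Finishing within 7 shots ⇔ at least 3 successes in the first 7. With X ~ Binomial(7, 0.44), P(Y ≤ 7) = 1 − P(X ≤ 2).
  k=0: C(7,0)·0.44^0·0.56^7 = 0.017271
  k=1: C(7,1)·0.44^1·0.56^6 = 0.094990
  k=2: C(7,2)·0.44^2·0.56^5 = 0.223906
1 − 0.336167 = 0.663833

0.6638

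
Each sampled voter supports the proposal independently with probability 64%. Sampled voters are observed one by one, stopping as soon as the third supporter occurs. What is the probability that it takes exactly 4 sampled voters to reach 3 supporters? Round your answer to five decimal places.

Y = trial on which the third success occurs; negative binomial, r=3, p=0.64.
P(Y=4) = C(3,2) · p^3 · (1−p)^1
= 3 · 0.26214 · 0.36 = 0.2831155

0.28312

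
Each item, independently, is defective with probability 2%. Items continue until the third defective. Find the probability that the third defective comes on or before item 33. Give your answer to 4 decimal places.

0.0279

Finishing within 33 items ⇔ at least 3 successes in the first 33. With X ~ Binomial(33, 0.02), P(Y ≤ 33) = 1 − P(X ≤ 2).
  k=0: C(33,0)·0.02^0·0.98^33 = 0.513405
  k=1: C(33,1)·0.02^1·0.98^32 = 0.345763
  k=2: C(33,2)·0.02^2·0.98^31 = 0.112902
1 − 0.972071 = 0.027929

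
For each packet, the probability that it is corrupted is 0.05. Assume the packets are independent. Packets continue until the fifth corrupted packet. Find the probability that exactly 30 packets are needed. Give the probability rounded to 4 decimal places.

Y = trial on which the fifth success occurs; negative binomial, r=5, p=0.05.
P(Y=30) = C(29,4) · p^5 · (1−p)^25
= 23751 · 3.125e-07 · 0.27739 = 0.002059

0.0021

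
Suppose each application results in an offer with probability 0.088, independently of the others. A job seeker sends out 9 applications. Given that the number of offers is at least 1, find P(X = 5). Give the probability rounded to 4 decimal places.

X ~ Binomial(9, 0.088). Want P(X=5 | X≥1) = P(X=5) / P(X≥1).
P(X=5) = C(9,5)·0.088^5·0.912^4 = 0.000460
P(X≥1) = 1 − 0.436469 = 0.563531
Ratio = 0.000460 / 0.563531 = 0.000816

0.0008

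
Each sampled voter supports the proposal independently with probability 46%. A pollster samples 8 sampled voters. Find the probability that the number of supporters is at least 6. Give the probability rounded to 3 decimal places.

X ~ Binomial(8, 0.46); P(X ≥ 6) = Σ C(8,k) p^k (1−p)^(8−k) over k:
  k=6: C(8,6)·0.46^6·0.54^2 = 0.07736
  k=7: C(8,7)·0.46^7·0.54^1 = 0.01883
  k=8: C(8,8)·0.46^8·0.54^0 = 0.00200
Total = 0.09819

0.098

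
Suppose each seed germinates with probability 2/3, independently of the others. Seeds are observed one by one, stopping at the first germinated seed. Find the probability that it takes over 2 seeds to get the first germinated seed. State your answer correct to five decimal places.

0.11111

Y = number of seeds to the first success; geometric, p = 0.666667.
P(Y > 2) = P(first 2 all fail) = (1−p)^2 = 0.1111111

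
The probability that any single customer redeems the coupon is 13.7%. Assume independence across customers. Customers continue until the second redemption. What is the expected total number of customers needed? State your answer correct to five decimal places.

Y = total customers until the second success; negative binomial with r=2, p=0.137.
E[Y] = r / p = 2 / 0.137 = 14.5985401

14.59854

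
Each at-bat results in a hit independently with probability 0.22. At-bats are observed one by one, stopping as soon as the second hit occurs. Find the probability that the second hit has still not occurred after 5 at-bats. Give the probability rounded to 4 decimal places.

Needing more than 5 at-bats ⇔ fewer than 2 successes in the first 5. With X ~ Binomial(5, 0.22), P(Y > 5) = P(X ≤ 1).
  k=0: C(5,0)·0.22^0·0.78^5 = 0.288717
  k=1: C(5,1)·0.22^1·0.78^4 = 0.407166
P(X ≤ 1) = 0.695883

0.6959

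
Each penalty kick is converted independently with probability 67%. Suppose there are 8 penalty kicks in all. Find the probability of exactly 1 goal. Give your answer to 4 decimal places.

0.0023

X ~ Binomial(n=8, p=0.67).
P(X=1) = C(8,1) · p^1 · (1−p)^7
= 8 · 0.67 · 0.00042618 = 0.002284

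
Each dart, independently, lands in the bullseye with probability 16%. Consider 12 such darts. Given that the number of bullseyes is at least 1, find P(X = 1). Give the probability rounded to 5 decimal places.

0.32179

X ~ Binomial(12, 0.16). Want P(X=1 | X≥1) = P(X=1) / P(X≥1).
P(X=1) = C(12,1)·0.16^1·0.84^11 = 0.2820807
P(X≥1) = 1 − 0.1234103 = 0.8765897
Ratio = 0.2820807 / 0.8765897 = 0.3217933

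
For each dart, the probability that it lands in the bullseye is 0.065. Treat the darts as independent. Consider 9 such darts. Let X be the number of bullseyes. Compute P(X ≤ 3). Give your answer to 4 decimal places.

X ~ Binomial(9, 0.065); P(X ≤ 3) = Σ C(9,k) p^k (1−p)^(9−k) over k:
  k=0: C(9,0)·0.065^0·0.935^9 = 0.546141
  k=1: C(9,1)·0.065^1·0.935^8 = 0.341703
  k=2: C(9,2)·0.065^2·0.935^7 = 0.095019
  k=3: C(9,3)·0.065^3·0.935^6 = 0.015413
Total = 0.998276

0.9983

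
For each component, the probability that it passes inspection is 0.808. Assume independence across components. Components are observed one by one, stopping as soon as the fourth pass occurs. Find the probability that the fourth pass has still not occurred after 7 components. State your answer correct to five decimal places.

0.02896

Needing more than 7 components ⇔ fewer than 4 successes in the first 7. With X ~ Binomial(7, 0.808), P(Y > 7) = P(X ≤ 3).
  k=0: C(7,0)·0.808^0·0.192^7 = 0.0000096
  k=1: C(7,1)·0.808^1·0.192^6 = 0.0002833
  k=2: C(7,2)·0.808^2·0.192^5 = 0.0035772
  k=3: C(7,3)·0.808^3·0.192^4 = 0.0250904
P(X ≤ 3) = 0.0289606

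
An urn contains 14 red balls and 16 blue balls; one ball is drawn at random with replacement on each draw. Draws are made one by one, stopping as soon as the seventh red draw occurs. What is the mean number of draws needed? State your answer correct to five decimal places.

15.00000

Y = total draws until the seventh success; negative binomial with r=7, p=0.466667.
E[Y] = r / p = 7 / 0.466667 = 15.0000000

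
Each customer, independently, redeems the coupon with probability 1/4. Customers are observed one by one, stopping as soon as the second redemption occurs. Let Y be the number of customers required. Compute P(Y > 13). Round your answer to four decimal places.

Needing more than 13 customers ⇔ fewer than 2 successes in the first 13. With X ~ Binomial(13, 0.25), P(Y > 13) = P(X ≤ 1).
  k=0: C(13,0)·0.25^0·0.75^13 = 0.023757
  k=1: C(13,1)·0.25^1·0.75^12 = 0.102948
P(X ≤ 1) = 0.126705

0.1267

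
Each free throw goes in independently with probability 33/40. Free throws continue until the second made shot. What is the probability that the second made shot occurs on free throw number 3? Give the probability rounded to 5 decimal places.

0.23822

Y = trial on which the second success occurs; negative binomial, r=2, p=0.825.
P(Y=3) = C(2,1) · p^2 · (1−p)^1
= 2 · 0.68063 · 0.175 = 0.2382188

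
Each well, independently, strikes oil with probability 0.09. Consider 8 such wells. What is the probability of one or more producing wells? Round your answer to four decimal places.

0.5297

P(at least one) = 1 − P(none) = 1 − (1 − 0.09)^8
= 1 − 0.470253 = 0.529747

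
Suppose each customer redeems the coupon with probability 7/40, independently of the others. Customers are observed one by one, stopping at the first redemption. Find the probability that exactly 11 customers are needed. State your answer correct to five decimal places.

0.02556

Geometric (trials to first success), p = 0.175.
P(Y = 11) = (1−p)^10 · p = 0.14606 · 0.175 = 0.0255610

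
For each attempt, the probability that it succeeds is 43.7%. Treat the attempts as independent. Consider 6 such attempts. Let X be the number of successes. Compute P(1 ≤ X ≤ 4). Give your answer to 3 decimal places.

0.907

X ~ Binomial(6, 0.437); P(1 ≤ X ≤ 4) = Σ C(6,k) p^k (1−p)^(6−k) over k:
  k=1: C(6,1)·0.437^1·0.563^5 = 0.14831
  k=2: C(6,2)·0.437^2·0.563^4 = 0.28780
  k=3: C(6,3)·0.437^3·0.563^3 = 0.29785
  k=4: C(6,4)·0.437^4·0.563^2 = 0.17339
Total = 0.90735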